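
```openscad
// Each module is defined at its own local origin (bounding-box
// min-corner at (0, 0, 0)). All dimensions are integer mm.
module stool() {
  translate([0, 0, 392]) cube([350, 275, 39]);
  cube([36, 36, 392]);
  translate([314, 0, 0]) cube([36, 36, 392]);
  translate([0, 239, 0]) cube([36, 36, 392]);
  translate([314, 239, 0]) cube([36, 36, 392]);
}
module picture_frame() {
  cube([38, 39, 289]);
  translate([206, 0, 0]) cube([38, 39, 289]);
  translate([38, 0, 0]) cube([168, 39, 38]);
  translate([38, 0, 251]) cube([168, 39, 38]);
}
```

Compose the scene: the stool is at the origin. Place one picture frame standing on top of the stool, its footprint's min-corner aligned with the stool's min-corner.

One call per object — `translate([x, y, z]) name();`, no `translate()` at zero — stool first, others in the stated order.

stool();
translate([0, 0, 431]) picture_frame();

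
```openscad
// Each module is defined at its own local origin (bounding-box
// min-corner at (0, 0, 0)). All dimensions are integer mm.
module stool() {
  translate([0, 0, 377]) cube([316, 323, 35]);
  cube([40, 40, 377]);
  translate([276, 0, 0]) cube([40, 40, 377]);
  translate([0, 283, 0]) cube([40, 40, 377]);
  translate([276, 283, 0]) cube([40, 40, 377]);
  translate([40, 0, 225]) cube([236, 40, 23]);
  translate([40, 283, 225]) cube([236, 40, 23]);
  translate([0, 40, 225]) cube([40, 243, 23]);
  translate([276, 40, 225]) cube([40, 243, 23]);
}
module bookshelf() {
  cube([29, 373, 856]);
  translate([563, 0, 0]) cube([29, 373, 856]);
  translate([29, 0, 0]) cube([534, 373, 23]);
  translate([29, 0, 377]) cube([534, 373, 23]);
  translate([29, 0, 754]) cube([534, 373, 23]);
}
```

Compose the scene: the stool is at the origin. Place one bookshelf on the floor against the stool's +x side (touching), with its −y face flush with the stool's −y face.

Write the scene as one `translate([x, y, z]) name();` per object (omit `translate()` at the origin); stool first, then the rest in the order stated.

stool();
translate([316, 0, 0]) bookshelf();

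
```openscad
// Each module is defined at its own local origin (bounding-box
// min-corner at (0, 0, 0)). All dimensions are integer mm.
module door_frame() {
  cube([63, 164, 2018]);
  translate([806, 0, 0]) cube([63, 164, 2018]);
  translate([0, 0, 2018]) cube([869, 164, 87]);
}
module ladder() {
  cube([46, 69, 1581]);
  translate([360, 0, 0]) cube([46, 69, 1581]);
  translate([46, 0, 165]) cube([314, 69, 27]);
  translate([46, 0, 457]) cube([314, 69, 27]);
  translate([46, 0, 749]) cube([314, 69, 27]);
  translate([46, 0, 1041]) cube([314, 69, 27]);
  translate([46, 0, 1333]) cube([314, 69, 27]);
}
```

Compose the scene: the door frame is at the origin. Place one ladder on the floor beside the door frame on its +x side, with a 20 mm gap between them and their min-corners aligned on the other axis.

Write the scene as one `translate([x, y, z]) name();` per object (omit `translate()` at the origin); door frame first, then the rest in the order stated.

door_frame();
translate([889, 0, 0]) ladder();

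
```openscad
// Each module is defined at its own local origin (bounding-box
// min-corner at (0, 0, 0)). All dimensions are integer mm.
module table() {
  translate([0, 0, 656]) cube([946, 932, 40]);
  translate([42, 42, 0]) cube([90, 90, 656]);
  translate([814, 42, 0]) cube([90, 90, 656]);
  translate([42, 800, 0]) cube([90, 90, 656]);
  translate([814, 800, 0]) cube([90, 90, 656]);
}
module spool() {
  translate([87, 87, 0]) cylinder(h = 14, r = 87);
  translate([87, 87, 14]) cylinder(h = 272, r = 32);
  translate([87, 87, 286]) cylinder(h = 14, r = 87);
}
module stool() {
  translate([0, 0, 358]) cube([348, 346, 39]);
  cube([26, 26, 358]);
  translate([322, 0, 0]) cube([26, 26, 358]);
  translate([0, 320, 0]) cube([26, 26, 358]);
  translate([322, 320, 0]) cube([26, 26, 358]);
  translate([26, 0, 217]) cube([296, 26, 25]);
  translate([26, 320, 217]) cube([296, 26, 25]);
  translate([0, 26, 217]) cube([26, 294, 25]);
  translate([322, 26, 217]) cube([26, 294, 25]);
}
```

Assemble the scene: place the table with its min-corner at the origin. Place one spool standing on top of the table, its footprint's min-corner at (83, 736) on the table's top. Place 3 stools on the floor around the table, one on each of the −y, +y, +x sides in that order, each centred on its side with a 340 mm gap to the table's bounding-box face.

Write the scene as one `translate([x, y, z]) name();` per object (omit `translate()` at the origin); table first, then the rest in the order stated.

table();
translate([83, 736, 696]) spool();
translate([299, -686, 0]) stool();
translate([299, 1272, 0]) stool();
translate([1286, 293, 0]) stool();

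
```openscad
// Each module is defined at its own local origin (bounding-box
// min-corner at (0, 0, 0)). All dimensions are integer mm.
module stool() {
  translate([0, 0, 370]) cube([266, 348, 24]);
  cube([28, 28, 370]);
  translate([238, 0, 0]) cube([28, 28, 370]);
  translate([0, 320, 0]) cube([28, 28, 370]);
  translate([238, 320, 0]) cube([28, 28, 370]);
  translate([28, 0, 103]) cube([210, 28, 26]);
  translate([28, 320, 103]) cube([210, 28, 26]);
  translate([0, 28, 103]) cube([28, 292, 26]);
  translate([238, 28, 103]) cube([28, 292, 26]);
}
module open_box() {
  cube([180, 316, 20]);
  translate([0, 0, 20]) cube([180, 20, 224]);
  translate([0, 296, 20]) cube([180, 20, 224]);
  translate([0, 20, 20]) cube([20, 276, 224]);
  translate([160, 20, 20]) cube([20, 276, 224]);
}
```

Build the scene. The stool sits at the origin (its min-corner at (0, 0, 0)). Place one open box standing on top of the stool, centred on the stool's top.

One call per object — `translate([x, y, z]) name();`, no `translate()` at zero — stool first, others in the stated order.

stool();
translate([43, 16, 394]) open_box();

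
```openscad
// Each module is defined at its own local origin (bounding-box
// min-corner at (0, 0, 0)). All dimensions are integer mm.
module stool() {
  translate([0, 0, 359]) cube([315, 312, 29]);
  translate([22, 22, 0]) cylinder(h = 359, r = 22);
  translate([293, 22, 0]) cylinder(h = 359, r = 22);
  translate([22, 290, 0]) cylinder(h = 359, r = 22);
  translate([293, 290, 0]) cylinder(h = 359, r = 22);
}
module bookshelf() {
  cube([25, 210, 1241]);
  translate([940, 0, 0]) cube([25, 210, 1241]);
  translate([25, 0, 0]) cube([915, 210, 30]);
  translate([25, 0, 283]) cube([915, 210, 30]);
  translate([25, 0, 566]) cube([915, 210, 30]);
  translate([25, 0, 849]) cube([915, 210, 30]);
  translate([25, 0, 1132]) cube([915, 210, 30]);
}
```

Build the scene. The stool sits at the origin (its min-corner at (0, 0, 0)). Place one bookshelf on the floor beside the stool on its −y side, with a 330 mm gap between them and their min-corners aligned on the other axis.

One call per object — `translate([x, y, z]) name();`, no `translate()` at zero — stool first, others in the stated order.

stool();
translate([0, -540, 0]) bookshelf();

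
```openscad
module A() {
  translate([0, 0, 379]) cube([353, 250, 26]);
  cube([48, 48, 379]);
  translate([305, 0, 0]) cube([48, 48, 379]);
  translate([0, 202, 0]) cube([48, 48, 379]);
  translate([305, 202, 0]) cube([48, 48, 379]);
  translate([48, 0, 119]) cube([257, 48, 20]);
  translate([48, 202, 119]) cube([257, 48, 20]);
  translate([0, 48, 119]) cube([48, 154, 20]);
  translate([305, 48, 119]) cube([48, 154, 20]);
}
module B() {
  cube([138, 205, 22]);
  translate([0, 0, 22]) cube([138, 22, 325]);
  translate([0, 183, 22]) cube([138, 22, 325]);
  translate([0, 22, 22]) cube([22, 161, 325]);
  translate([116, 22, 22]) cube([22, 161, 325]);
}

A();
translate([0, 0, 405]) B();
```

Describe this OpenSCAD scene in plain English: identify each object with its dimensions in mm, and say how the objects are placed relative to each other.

A is a simple wooden stool: a rectangular seat 353 mm (x) by 250 mm (y), 26 mm thick, top face at z = 405 mm, on four square legs, each 48×48 mm in cross-section. The legs rest on z = 0, each flush with a corner of the seat. Four stretchers, 48 mm wide and 20 mm tall, connect adjacent legs with their undersides at z = 119 mm, each running between the inner faces of the legs it joins and aligned with the legs' outer faces on the other axis.

B is an open-topped rectangular box: outside dimensions 138×205×347 mm, with a uniform wall and base thickness of 22 mm. The base is a full 138×205 slab on the floor; four walls sit on top of the base. The front and back walls (the −y and +y sides) span the full width; the two side walls fit between them.

The open box is on top of the stool.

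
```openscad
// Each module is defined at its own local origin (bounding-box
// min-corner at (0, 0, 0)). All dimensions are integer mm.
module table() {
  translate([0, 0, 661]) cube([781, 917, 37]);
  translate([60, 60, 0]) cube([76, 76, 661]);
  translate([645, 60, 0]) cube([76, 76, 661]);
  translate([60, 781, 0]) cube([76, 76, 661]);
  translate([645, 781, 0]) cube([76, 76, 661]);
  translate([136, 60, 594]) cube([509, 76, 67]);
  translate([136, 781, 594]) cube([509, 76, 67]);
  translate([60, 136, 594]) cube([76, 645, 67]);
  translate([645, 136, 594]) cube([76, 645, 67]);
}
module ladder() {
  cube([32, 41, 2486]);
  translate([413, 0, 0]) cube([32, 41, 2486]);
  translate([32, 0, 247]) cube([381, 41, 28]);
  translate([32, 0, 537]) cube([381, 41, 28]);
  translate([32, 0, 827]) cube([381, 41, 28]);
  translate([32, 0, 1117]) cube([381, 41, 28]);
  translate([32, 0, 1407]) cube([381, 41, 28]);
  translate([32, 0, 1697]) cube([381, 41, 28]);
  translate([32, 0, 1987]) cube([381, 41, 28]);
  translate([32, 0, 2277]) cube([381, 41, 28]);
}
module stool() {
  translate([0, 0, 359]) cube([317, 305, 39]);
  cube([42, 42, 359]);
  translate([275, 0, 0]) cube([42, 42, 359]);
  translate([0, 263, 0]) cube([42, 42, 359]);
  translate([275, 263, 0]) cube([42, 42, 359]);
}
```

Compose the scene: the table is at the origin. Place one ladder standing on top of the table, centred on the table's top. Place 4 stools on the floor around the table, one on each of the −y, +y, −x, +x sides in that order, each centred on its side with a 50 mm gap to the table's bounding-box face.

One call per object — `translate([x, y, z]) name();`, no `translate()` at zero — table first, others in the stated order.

table();
translate([168, 438, 698]) ladder();
translate([232, -355, 0]) stool();
translate([232, 967, 0]) stool();
translate([-367, 306, 0]) stool();
translate([831, 306, 0]) stool();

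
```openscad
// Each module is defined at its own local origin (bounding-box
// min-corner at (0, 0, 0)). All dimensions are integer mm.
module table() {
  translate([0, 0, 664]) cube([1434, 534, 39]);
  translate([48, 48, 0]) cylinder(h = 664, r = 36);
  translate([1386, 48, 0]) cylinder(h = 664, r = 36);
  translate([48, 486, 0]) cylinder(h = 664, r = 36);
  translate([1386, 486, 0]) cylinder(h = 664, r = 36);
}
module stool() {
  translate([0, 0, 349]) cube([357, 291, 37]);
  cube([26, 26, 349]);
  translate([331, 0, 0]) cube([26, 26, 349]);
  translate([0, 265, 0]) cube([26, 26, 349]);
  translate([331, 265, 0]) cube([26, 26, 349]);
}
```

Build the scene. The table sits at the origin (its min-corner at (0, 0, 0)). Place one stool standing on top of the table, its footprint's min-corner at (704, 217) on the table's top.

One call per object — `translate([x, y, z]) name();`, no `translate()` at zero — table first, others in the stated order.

table();
translate([704, 217, 703]) stool();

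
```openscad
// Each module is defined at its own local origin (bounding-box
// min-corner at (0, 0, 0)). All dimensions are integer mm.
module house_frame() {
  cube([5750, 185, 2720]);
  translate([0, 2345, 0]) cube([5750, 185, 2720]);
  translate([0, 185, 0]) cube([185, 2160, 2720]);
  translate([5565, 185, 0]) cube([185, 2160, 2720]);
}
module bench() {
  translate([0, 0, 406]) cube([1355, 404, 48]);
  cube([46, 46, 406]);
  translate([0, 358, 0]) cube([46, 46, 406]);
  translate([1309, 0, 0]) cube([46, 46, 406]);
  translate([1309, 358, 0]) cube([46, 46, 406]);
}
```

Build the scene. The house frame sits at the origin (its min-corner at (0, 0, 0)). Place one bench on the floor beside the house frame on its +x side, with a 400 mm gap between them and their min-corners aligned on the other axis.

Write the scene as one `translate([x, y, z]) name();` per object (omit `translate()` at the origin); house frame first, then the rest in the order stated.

house_frame();
translate([6150, 0, 0]) bench();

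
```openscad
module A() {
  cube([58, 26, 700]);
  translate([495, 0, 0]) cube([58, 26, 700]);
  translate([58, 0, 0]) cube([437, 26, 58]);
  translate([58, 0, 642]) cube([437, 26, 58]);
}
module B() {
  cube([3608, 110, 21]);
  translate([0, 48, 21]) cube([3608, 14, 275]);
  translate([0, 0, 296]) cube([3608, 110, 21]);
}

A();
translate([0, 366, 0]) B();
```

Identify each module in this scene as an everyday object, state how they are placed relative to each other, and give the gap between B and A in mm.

A is a picture frame. B is an I-beam. The I-beam is on the floor beside the picture frame on its +y side. The gap between the I-beam and the picture frame is 340 mm.

The I-beam's nearest face is 340 mm from the picture frame's +y face.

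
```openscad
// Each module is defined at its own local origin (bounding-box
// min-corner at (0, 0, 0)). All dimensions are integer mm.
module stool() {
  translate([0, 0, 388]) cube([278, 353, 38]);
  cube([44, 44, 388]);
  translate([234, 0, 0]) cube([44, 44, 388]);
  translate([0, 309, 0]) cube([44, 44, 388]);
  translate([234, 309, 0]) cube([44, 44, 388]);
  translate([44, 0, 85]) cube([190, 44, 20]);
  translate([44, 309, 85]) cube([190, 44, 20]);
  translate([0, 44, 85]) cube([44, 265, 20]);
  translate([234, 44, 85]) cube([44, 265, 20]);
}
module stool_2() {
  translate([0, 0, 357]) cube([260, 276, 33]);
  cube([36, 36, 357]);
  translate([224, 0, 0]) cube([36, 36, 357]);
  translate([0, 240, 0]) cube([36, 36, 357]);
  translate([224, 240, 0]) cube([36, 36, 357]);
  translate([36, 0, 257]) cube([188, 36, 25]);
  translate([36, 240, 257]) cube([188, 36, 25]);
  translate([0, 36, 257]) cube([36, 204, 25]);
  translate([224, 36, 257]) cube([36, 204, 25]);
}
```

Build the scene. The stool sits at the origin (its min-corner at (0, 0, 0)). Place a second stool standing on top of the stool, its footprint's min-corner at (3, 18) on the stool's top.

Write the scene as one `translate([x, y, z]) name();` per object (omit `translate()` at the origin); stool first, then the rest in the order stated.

stool();
translate([3, 18, 426]) stool_2();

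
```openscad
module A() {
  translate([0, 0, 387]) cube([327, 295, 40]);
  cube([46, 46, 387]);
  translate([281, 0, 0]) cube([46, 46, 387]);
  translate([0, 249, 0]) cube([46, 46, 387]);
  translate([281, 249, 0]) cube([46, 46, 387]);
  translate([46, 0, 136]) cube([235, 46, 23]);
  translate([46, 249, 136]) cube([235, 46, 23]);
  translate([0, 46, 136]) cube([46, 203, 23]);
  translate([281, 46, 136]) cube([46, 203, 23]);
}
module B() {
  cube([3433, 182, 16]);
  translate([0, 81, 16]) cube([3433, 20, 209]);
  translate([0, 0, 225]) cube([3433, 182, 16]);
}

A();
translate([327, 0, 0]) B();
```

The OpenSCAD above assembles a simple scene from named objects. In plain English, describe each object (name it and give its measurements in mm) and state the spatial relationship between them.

A is a simple wooden stool: a rectangular seat 327 mm (x) by 295 mm (y), 40 mm thick, top face at z = 427 mm, on four square legs, each 46×46 mm in cross-section. The legs rest on z = 0, each flush with a corner of the seat. Four stretchers, 46 mm wide and 23 mm tall, connect adjacent legs with their undersides at z = 136 mm, each running between the inner faces of the legs it joins and aligned with the legs' outer faces on the other axis.

B is an I-beam lying along x, 3433 mm long. Overall section height 241 mm. Two flanges 182 mm wide (y) and 16 mm thick, one on the floor and one at the top; a web 20 mm thick runs between them, centred on the flange width.

The I-beam is against the stool's +x side, with their −y faces flush.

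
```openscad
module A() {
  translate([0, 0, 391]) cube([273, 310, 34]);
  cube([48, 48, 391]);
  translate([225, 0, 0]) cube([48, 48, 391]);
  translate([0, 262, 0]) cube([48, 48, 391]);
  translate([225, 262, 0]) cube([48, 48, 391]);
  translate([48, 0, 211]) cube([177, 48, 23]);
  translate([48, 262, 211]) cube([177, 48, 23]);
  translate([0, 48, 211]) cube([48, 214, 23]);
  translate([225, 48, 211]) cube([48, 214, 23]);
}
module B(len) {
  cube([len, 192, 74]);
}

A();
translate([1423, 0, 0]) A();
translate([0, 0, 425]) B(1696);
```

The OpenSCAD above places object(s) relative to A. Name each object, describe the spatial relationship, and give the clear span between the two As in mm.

Second stool starts at x = 1423; first ends at x = 273; clear span = 1423 − 273 = 1150 mm.

A is a stool. B is a beam. A beam spans the tops of two stools. The clear span between the two stools is 1150 mm.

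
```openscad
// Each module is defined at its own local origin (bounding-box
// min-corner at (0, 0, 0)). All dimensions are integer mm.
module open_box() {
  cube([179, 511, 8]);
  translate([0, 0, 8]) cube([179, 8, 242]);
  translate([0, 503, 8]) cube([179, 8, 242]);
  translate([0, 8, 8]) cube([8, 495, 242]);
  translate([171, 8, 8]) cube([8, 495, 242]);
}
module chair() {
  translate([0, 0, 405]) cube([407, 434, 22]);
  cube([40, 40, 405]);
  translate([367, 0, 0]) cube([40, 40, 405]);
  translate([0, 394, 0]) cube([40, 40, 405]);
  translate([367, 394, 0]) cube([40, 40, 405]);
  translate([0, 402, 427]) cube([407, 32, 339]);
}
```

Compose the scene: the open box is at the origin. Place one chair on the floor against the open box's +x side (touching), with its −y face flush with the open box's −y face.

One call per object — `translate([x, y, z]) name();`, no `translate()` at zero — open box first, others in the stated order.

open_box();
translate([179, 0, 0]) chair();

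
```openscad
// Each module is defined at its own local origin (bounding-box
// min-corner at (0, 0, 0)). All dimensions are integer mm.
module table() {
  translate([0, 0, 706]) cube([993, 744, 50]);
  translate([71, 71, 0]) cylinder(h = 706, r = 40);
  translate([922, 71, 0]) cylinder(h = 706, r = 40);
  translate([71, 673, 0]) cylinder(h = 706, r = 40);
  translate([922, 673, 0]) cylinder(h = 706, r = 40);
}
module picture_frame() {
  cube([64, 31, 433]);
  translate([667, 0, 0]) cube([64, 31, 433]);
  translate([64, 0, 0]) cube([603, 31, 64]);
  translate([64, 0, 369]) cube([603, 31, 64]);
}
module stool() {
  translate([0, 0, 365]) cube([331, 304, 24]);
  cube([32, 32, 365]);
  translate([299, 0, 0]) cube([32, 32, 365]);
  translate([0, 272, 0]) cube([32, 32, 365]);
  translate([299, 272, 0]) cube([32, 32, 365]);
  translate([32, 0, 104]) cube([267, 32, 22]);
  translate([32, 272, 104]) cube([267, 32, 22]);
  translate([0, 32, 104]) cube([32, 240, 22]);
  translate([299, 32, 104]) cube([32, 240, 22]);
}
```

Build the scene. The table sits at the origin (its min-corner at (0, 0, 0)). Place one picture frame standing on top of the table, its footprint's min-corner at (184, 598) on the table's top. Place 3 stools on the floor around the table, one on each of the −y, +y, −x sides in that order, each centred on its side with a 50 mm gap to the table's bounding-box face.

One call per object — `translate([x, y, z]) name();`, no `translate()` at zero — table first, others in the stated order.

table();
translate([184, 598, 756]) picture_frame();
translate([331, -354, 0]) stool();
translate([331, 794, 0]) stool();
translate([-381, 220, 0]) stool();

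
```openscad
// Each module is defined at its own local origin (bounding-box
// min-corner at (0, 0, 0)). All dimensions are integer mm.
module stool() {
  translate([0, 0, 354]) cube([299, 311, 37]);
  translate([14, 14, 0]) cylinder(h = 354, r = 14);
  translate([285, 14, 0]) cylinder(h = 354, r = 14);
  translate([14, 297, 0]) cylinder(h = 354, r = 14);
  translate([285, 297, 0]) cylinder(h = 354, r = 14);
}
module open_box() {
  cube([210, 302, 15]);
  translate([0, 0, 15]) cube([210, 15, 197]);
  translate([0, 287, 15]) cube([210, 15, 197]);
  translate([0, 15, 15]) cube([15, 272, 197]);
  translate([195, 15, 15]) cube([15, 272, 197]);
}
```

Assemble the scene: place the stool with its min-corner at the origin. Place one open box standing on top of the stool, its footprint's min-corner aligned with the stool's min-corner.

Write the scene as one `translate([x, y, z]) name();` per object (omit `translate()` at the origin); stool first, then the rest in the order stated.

stool();
translate([0, 0, 391]) open_box();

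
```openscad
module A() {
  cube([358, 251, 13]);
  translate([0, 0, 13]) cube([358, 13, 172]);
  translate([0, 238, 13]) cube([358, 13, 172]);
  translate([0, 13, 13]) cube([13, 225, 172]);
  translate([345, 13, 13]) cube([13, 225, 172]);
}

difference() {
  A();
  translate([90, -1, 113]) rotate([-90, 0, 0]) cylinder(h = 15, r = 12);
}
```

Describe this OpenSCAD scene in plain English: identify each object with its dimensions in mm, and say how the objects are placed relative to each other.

A is an open-topped rectangular box: outside dimensions 358×251×185 mm, with a uniform wall and base thickness of 13 mm. The base is a full 358×251 slab on the floor; four walls sit on top of the base. The front and back walls (the −y and +y sides) span the full width; the two side walls fit between them.

The open box has a circular hole of radius 12 mm through its front wall, centred at (x = 90, z = 113).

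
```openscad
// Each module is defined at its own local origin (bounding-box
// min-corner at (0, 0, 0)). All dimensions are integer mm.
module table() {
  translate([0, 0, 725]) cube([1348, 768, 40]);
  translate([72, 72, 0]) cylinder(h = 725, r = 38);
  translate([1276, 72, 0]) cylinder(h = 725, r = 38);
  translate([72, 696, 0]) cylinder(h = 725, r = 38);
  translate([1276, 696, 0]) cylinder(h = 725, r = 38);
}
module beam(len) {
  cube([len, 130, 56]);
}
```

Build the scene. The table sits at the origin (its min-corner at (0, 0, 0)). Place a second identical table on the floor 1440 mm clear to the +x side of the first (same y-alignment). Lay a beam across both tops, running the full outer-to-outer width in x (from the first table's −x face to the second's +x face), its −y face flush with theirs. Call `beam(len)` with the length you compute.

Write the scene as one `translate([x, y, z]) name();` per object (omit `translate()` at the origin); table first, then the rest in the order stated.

table();
translate([2788, 0, 0]) table();
translate([0, 0, 765]) beam(4136);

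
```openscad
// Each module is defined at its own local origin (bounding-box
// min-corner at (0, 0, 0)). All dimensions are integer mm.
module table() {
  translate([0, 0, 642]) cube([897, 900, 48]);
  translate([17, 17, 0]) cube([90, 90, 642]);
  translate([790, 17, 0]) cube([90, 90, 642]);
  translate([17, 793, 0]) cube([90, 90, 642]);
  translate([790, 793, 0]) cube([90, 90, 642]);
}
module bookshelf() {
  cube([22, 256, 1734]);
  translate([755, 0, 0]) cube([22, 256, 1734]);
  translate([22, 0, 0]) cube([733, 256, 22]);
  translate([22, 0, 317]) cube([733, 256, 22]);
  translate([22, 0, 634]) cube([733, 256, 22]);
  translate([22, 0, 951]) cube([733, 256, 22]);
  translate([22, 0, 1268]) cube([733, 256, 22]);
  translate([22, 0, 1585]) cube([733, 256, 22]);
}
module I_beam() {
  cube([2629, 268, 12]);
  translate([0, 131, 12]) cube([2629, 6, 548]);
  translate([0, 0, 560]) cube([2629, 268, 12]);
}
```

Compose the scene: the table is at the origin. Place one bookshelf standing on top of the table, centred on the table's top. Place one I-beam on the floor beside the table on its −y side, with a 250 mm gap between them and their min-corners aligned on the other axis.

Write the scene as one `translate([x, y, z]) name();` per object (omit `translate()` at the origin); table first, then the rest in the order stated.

table();
translate([60, 322, 690]) bookshelf();
translate([0, -518, 0]) I_beam();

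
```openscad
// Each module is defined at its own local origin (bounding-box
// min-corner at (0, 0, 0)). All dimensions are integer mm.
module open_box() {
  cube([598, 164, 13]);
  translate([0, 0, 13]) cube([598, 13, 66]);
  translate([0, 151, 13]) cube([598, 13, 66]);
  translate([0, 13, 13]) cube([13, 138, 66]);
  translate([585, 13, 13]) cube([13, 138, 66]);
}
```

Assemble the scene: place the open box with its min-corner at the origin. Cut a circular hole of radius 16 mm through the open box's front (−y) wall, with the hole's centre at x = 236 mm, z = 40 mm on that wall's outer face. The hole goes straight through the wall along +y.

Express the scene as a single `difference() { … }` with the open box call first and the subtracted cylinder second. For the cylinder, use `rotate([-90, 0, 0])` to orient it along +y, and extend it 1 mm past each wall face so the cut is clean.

difference() {
  open_box();
  translate([236, -1, 40]) rotate([-90, 0, 0]) cylinder(h = 15, r = 16);
}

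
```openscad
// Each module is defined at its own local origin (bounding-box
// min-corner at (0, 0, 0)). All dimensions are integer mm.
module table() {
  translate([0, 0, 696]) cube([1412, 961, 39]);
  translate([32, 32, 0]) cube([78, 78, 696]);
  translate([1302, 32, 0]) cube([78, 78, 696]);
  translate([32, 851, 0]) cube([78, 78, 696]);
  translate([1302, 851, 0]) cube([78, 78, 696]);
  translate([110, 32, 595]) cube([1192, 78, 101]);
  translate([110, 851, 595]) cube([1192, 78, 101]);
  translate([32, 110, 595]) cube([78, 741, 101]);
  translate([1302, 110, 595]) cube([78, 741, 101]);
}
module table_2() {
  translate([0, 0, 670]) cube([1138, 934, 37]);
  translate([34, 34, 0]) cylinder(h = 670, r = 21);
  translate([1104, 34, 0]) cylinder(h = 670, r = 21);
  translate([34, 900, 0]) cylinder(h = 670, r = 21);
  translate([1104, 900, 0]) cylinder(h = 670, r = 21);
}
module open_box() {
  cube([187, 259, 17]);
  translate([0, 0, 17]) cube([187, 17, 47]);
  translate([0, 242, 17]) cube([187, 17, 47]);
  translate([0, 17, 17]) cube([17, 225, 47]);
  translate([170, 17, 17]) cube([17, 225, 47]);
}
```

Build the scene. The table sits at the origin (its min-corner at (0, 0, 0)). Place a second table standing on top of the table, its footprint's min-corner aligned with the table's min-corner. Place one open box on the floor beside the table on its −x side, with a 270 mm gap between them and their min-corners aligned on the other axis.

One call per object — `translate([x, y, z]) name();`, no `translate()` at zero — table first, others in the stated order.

table();
translate([0, 0, 735]) table_2();
translate([-457, 0, 0]) open_box();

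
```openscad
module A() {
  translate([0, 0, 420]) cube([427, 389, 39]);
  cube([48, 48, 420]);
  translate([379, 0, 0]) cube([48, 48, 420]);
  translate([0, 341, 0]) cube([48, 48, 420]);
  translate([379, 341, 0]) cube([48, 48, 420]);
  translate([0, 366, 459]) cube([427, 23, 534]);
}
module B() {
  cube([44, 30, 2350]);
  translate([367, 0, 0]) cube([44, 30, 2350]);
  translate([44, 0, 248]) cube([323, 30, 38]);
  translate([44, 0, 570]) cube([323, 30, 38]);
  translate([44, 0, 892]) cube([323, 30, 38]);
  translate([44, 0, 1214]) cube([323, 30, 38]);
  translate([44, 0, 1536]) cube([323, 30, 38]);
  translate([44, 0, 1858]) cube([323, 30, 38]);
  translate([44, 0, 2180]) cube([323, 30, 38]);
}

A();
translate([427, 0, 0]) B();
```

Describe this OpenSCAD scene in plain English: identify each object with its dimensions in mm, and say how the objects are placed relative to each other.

A is a chair. The seat is a 427×389×39 mm slab with its top at z = 459 mm, on four 48×48 mm corner legs (flush with the seat edges, standing on z = 0). A flat backrest 23 mm thick, 534 mm tall, spans the full seat width and rises from the seat top along its +y edge, rear face flush with the rear of the seat.

B is a wooden ladder with two side rails of 44×30 mm section and 2350 mm height, set 411 mm apart overall. Between them run 7 rectangular rungs (30 mm deep, 38 mm thick), front faces flush with the rails' −y face. The bottom of the first rung is 248 mm above the floor and each subsequent rung is 322 mm higher than the one below.

The ladder is against the chair's +x side, with their −y faces flush.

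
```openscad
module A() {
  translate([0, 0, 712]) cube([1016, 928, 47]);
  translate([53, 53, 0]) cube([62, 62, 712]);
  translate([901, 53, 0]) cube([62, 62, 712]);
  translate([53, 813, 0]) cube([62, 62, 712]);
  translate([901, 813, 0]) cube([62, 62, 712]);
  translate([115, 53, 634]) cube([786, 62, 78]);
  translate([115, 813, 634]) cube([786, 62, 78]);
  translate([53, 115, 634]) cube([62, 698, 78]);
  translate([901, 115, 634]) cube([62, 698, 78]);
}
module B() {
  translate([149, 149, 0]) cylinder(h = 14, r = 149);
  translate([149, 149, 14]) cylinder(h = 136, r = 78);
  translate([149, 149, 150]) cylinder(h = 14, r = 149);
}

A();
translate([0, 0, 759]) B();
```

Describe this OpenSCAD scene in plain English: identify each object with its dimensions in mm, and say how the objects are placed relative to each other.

A is a rectangular dining table. The top is 1016×928×47 mm with its upper surface at z = 759 mm. It stands on four 62×62 mm square legs, each inset 53 mm from the nearest pair of top edges, running from the floor to the underside of the top. Four apron rails, 62 mm thick and 78 mm tall, run between adjacent legs with their top edges flush with the underside of the top and their outer faces flush with the legs' outer faces.

B is a spool: two coaxial disc flanges of radius 149 mm and thickness 14 mm, joined by a core cylinder of radius 78 mm and height 136 mm. The lower flange rests on z = 0 and the three cylinders share a vertical axis.

The spool is on top of the table.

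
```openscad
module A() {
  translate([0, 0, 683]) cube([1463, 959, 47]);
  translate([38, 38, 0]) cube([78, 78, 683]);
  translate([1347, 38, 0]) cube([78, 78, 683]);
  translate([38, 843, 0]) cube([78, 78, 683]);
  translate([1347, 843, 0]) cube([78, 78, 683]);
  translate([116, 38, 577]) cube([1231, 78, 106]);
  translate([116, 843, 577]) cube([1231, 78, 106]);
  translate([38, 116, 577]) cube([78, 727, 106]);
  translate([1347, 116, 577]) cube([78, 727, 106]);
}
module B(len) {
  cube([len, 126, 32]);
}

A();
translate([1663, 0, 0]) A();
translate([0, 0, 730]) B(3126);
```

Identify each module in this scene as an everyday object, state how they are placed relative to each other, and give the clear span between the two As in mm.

A is a table. B is a beam. A beam spans the tops of two tables. The clear span between the two tables is 200 mm.

Second table starts at x = 1663; first ends at x = 1463; clear span = 1663 − 1463 = 200 mm.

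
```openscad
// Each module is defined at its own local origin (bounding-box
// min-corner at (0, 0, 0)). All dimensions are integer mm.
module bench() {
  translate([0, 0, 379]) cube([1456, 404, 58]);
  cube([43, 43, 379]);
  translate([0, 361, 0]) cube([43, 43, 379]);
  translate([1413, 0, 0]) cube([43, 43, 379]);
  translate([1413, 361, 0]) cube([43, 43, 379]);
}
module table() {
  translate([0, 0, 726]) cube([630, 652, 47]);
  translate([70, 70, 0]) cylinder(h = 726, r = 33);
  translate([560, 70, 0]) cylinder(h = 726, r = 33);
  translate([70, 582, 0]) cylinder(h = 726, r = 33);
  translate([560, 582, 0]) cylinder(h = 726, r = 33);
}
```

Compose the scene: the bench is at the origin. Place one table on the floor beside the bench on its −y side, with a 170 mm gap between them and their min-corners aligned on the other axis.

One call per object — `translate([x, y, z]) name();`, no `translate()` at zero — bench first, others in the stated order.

bench();
translate([0, -822, 0]) table();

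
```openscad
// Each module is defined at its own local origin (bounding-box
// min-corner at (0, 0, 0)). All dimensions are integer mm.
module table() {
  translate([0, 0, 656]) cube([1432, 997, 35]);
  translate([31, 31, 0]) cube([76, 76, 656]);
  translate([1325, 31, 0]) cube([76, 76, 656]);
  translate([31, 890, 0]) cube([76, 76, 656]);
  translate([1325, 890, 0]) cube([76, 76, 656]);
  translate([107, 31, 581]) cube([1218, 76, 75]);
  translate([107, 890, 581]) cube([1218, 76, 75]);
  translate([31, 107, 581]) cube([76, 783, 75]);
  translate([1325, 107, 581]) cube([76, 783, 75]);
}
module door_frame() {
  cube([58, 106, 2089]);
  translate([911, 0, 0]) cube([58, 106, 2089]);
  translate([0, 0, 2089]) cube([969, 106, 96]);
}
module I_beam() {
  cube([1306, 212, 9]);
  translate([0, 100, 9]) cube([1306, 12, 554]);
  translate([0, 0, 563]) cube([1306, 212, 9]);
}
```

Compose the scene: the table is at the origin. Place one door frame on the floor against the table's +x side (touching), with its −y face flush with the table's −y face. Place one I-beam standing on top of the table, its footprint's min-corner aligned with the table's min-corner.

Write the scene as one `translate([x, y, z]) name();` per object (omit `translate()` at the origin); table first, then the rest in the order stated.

table();
translate([1432, 0, 0]) door_frame();
translate([0, 0, 691]) I_beam();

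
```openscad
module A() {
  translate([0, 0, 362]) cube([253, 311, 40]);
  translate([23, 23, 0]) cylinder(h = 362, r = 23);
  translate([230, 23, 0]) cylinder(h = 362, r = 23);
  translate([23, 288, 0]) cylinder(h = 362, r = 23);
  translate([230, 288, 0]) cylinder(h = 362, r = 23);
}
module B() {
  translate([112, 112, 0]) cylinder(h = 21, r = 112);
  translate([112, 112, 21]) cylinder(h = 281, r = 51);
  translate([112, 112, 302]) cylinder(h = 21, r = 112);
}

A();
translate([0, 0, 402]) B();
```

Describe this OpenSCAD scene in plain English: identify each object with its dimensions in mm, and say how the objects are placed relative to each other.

A is a four-legged stool. The seat is 253×311 mm, 40 mm thick, top at z = 402 mm. It stands on four round legs, each 46 mm in diameter, from z = 0 to the seat underside, each leg's axis is inset half a diameter from the nearest pair of seat edges (so the leg's bounding box is flush with the corner).

B is a spool: two coaxial disc flanges of radius 112 mm and thickness 21 mm, joined by a core cylinder of radius 51 mm and height 281 mm. The lower flange rests on z = 0 and the three cylinders share a vertical axis.

The spool is on top of the stool.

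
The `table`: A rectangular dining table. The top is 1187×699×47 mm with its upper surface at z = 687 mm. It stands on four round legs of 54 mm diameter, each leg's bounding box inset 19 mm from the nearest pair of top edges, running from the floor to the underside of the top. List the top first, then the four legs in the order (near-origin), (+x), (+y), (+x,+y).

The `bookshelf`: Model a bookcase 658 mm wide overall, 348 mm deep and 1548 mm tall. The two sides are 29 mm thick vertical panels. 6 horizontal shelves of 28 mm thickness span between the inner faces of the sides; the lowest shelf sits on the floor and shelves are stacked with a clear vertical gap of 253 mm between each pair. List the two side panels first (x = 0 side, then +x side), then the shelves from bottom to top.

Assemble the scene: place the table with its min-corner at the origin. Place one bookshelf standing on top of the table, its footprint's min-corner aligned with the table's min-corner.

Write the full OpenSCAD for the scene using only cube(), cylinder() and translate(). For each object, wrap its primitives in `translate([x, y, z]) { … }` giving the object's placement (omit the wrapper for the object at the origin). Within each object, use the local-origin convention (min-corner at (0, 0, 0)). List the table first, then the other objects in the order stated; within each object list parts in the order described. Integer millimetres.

translate([0, 0, 640]) cube([1187, 699, 47]);
translate([46, 46, 0]) cylinder(h = 640, r = 27);
translate([1141, 46, 0]) cylinder(h = 640, r = 27);
translate([46, 653, 0]) cylinder(h = 640, r = 27);
translate([1141, 653, 0]) cylinder(h = 640, r = 27);
translate([0, 0, 687]) {
  cube([29, 348, 1548]);
  translate([629, 0, 0]) cube([29, 348, 1548]);
  translate([29, 0, 0]) cube([600, 348, 28]);
  translate([29, 0, 281]) cube([600, 348, 28]);
  translate([29, 0, 562]) cube([600, 348, 28]);
  translate([29, 0, 843]) cube([600, 348, 28]);
  translate([29, 0, 1124]) cube([600, 348, 28]);
  translate([29, 0, 1405]) cube([600, 348, 28]);
}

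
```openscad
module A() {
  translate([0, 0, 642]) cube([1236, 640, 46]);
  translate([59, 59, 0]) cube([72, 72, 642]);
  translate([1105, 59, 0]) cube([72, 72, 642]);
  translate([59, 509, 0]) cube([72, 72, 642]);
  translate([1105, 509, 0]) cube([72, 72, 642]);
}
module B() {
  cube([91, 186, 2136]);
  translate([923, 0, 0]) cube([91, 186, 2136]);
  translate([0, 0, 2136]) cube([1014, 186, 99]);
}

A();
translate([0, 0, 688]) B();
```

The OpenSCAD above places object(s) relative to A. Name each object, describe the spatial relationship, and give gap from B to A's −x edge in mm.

The door frame's min-x is at 0; the table's min-x is 0; gap = 0 mm.

A is a table. B is a door frame. The door frame is on top of the table. The gap from the door frame to the table's −x edge is 0 mm.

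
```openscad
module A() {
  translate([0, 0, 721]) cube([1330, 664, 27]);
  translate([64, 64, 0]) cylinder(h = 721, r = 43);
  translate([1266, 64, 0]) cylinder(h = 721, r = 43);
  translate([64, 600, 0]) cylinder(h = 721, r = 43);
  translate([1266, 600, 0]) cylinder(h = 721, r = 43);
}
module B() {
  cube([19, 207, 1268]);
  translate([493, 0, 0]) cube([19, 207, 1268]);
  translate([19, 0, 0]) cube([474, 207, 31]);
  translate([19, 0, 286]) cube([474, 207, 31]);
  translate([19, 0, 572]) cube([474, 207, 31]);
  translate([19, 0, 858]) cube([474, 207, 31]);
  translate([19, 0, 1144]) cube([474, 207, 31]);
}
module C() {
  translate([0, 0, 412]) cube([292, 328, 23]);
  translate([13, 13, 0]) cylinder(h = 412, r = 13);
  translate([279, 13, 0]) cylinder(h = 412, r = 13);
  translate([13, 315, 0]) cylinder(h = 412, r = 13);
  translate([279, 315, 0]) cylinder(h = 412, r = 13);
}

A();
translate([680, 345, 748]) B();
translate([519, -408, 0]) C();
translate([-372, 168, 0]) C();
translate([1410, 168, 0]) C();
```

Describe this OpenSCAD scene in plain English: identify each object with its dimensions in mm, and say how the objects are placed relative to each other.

A is a table: top 1330 mm (x) × 664 mm (y), 27 mm thick, upper face at z = 748 mm, on four round legs of 86 mm diameter, each leg's bounding box inset 21 mm from the nearest pair of top edges, running from z = 0 to the bottom of the top.

B is an open bookshelf. Two side panels, each 19 mm thick, 207 mm deep and 1268 mm tall, stand 512 mm apart (outside-to-outside). Between them sit 5 shelves, each 31 mm thick and 207 mm deep, spanning the full gap between the sides. The bottom shelf rests on the floor (its underside at z = 0) and the clear gap between one shelf's top and the next shelf's underside is 255 mm.

C is a four-legged stool. The seat is a 292×328×23 mm slab whose top surface is at z = 435 mm; four round legs, each 26 mm in diameter, run from the floor (z = 0) to the underside of the seat, each leg's axis is inset half a diameter from the nearest pair of seat edges (so the leg's bounding box is flush with the corner).

The bookshelf is on top of the table. Three stools sit around the table at the −y, −x, +x sides.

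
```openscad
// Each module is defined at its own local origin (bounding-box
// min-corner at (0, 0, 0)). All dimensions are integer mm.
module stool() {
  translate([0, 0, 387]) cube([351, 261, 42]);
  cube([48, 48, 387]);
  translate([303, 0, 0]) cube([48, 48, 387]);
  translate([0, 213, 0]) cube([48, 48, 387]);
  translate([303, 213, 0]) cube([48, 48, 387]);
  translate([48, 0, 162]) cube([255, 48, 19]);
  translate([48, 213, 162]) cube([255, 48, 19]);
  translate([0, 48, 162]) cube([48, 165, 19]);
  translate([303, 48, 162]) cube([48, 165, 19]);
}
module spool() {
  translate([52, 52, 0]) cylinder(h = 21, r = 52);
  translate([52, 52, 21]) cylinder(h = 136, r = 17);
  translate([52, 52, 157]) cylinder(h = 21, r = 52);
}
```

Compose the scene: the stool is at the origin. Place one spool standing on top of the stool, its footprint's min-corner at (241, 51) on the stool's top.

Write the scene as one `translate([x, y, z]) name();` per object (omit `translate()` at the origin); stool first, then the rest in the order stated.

stool();
translate([241, 51, 429]) spool();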